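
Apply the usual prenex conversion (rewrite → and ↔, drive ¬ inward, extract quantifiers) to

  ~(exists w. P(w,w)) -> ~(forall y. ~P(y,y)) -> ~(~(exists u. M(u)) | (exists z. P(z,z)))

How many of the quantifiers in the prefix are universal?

2

Rewrite implications/biconditionals: A → B as ¬A ∨ B.
  ~~(exists w. P(w,w)) | ~~(forall y. ~P(y,y)) | ~(~(exists u. M(u)) | (exists z. P(z,z)))
Drive negations inward (¬∀x A ≡ ∃x ¬A, ¬∃x A ≡ ∀x ¬A, De Morgan for ∧/∨):
  (exists w. P(w,w)) | (forall y. ~P(y,y)) | (exists u. M(u)) & (forall z. ~P(z,z))
Finally move all quantifiers to the prefix:
  exists w. forall y. exists u. forall z. (P(w,w) | ~P(y,y) | M(u) & ~P(z,z))
The prefix is exists w forall y exists u forall z: 2 universal, 2 existential.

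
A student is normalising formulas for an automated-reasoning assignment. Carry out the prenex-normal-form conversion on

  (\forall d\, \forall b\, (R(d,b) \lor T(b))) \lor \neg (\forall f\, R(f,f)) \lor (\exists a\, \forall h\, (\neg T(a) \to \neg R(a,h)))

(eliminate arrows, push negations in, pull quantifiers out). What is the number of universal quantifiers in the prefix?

Eliminate → and ↔ using ¬ and ∨.
  (\forall d\, \forall b\, (R(d,b) \lor T(b))) \lor \neg (\forall f\, R(f,f)) \lor (\exists a\, \forall h\, (\neg \neg T(a) \lor \neg R(a,h)))
Push ¬ through the quantifiers and connectives to reach negation normal form:
  (\forall d\, \forall b\, (R(d,b) \lor T(b))) \lor (\exists f\, \neg R(f,f)) \lor (\exists a\, \forall h\, (T(a) \lor \neg R(a,h)))
All bound variables are already distinct, so no renaming is needed.
Extract every quantifier outward, since the variables are now distinct and don't occur free across branches:
  \forall d\, \forall b\, \exists f\, \exists a\, \forall h\, (R(d,b) \lor T(b) \lor \neg R(f,f) \lor T(a) \lor \neg R(a,h))
The prefix is \forall d \forall b \exists f \exists a \forall h: 3 universal, 2 existential.

3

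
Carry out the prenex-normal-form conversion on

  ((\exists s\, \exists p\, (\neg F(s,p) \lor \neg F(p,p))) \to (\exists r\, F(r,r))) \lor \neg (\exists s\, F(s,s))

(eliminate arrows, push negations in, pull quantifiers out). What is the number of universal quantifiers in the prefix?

3

Rewrite implications/biconditionals: A → B as ¬A ∨ B.
  \neg (\exists s\, \exists p\, (\neg F(s,p) \lor \neg F(p,p))) \lor (\exists r\, F(r,r)) \lor \neg (\exists s\, F(s,s))
Drive negations inward (¬∀x A ≡ ∃x ¬A, ¬∃x A ≡ ∀x ¬A, De Morgan for ∧/∨):
  (\forall s\, \forall p\, (F(s,p) \land F(p,p))) \lor (\exists r\, F(r,r)) \lor (\forall s\, \neg F(s,s))
Give each quantifier a distinct variable: s↦u.
  (\forall s\, \forall p\, (F(s,p) \land F(p,p))) \lor (\exists r\, F(r,r)) \lor (\forall u\, \neg F(u,u))
Finally move all quantifiers to the prefix:
  \forall s\, \forall p\, \exists r\, \forall u\, (F(s,p) \land F(p,p) \lor F(r,r) \lor \neg F(u,u))
The prefix is \forall s \forall p \exists r \forall u: 3 universal, 1 existential.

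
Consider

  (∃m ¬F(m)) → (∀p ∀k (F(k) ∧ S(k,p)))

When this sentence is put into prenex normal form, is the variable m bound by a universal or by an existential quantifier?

universal

First replace A → B with ¬A ∨ B.
  ¬(∃m ¬F(m)) ∨ (∀p ∀k (F(k) ∧ S(k,p)))
Move each ¬ inward, flipping quantifiers it crosses:
  (∀m F(m)) ∨ (∀p ∀k (F(k) ∧ S(k,p)))
All bound variables are already distinct, so no renaming is needed.
Extract every quantifier outward, since the variables are now distinct and don't occur free across branches:
  ∀m ∀p ∀k (F(m) ∨ F(k) ∧ S(k,p))
The quantifier ∃m sits under an odd number of negations (counting the antecedent side of each →), so it flips to ∀m.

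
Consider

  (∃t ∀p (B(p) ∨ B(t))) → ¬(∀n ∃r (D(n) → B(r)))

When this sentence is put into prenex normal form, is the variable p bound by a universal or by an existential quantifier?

existential

Eliminate → and ↔ using ¬ and ∨.
  ¬(∃t ∀p (B(p) ∨ B(t))) ∨ ¬(∀n ∃r (¬D(n) ∨ B(r)))
Drive negations inward (¬∀x A ≡ ∃x ¬A, ¬∃x A ≡ ∀x ¬A, De Morgan for ∧/∨):
  (∀t ∃p (¬B(p) ∧ ¬B(t))) ∨ (∃n ∀r (D(n) ∧ ¬B(r)))
Finally move all quantifiers to the prefix:
  ∀t ∃p ∃n ∀r (¬B(p) ∧ ¬B(t) ∨ D(n) ∧ ¬B(r))
The quantifier ∀p sits under an odd number of negations (counting the antecedent side of each →), so it flips to ∃p.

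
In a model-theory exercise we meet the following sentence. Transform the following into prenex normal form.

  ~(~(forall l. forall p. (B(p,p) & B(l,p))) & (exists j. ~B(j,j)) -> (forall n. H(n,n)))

Eliminate → and ↔ using ¬ and ∨.
  ~(~(~(forall l. forall p. (B(p,p) & B(l,p))) & (exists j. ~B(j,j))) | (forall n. H(n,n)))
Push ¬ through the quantifiers and connectives to reach negation normal form:
  (exists l. exists p. (~B(p,p) | ~B(l,p))) & (exists j. ~B(j,j)) & (exists n. ~H(n,n))
Finally move all quantifiers to the prefix:
  exists l. exists p. exists j. exists n. ((~B(p,p) | ~B(l,p)) & ~B(j,j) & ~H(n,n))

exists l. exists p. exists j. exists n. ((~B(p,p) | ~B(l,p)) & ~B(j,j) & ~H(n,n))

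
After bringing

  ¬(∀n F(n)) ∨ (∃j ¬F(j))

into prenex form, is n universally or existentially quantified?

existential

Push ¬ through the quantifiers and connectives to reach negation normal form:
  (∃n ¬F(n)) ∨ (∃j ¬F(j))
All bound variables are already distinct, so no renaming is needed.
Pull the quantifiers to the front (each side's bound variable is not free in the other side):
  ∃n ∃j (¬F(n) ∨ ¬F(j))
The quantifier ∀n sits under an odd number of negations, so it flips to ∃n.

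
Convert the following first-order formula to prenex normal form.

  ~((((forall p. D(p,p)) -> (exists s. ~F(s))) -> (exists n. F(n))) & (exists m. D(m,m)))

Rewrite implications/biconditionals: A → B as ¬A ∨ B.
  ~((~(~(forall p. D(p,p)) | (exists s. ~F(s))) | (exists n. F(n))) & (exists m. D(m,m)))
Move each ¬ inward, flipping quantifiers it crosses:
  ((exists p. ~D(p,p)) | (exists s. ~F(s))) & (forall n. ~F(n)) | (forall m. ~D(m,m))
Pull the quantifiers to the front (each side's bound variable is not free in the other side):
  exists p. exists s. forall n. forall m. ((~D(p,p) | ~F(s)) & ~F(n) | ~D(m,m))

exists p. exists s. forall n. forall m. ((~D(p,p) | ~F(s)) & ~F(n) | ~D(m,m))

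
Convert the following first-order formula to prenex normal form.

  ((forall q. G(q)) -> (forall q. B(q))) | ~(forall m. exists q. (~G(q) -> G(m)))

Eliminate → and ↔ using ¬ and ∨.
  ~(forall q. G(q)) | (forall q. B(q)) | ~(forall m. exists q. (~~G(q) | G(m)))
Push ¬ through the quantifiers and connectives to reach negation normal form:
  (exists q. ~G(q)) | (forall q. B(q)) | (exists m. forall q. (~G(q) & ~G(m)))
Standardize variables apart so no two quantifiers bind the same name: q↦u1, q↦y1.
  (exists q. ~G(q)) | (forall u1. B(u1)) | (exists m. forall y1. (~G(y1) & ~G(m)))
Pull the quantifiers to the front (each side's bound variable is not free in the other side):
  exists q. forall u1. exists m. forall y1. (~G(q) | B(u1) | ~G(y1) & ~G(m))

exists q. forall u1. exists m. forall y1. (~G(q) | B(u1) | ~G(y1) & ~G(m))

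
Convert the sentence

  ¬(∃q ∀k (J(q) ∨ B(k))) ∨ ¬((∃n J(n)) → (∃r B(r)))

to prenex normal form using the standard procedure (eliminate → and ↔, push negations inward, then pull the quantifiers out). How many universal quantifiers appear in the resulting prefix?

Eliminate → and ↔ using ¬ and ∨.
  ¬(∃q ∀k (J(q) ∨ B(k))) ∨ ¬(¬(∃n J(n)) ∨ (∃r B(r)))
Drive negations inward (¬∀x A ≡ ∃x ¬A, ¬∃x A ≡ ∀x ¬A, De Morgan for ∧/∨):
  (∀q ∃k (¬J(q) ∧ ¬B(k))) ∨ (∃n J(n)) ∧ (∀r ¬B(r))
Pull the quantifiers to the front (each side's bound variable is not free in the other side):
  ∀q ∃k ∃n ∀r (¬J(q) ∧ ¬B(k) ∨ J(n) ∧ ¬B(r))
The prefix is ∀q ∃k ∃n ∀r: 2 universal, 2 existential.

2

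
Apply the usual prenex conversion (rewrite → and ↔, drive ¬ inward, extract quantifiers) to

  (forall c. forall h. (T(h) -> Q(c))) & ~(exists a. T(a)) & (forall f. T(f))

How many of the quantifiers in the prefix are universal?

4

Eliminate → and ↔ using ¬ and ∨.
  (forall c. forall h. (~T(h) | Q(c))) & ~(exists a. T(a)) & (forall f. T(f))
Push ¬ through the quantifiers and connectives to reach negation normal form:
  (forall c. forall h. (~T(h) | Q(c))) & (forall a. ~T(a)) & (forall f. T(f))
Pull the quantifiers to the front (each side's bound variable is not free in the other side):
  forall c. forall h. forall a. forall f. ((~T(h) | Q(c)) & ~T(a) & T(f))
The prefix is forall c forall h forall a forall f: 4 universal, 0 existential.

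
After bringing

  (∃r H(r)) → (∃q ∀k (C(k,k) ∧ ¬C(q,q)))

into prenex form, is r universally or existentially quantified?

Rewrite implications/biconditionals: A → B as ¬A ∨ B.
  ¬(∃r H(r)) ∨ (∃q ∀k (C(k,k) ∧ ¬C(q,q)))
Push ¬ through the quantifiers and connectives to reach negation normal form:
  (∀r ¬H(r)) ∨ (∃q ∀k (C(k,k) ∧ ¬C(q,q)))
Finally move all quantifiers to the prefix:
  ∀r ∃q ∀k (¬H(r) ∨ C(k,k) ∧ ¬C(q,q))
The quantifier ∃r sits under an odd number of negations (counting the antecedent side of each →), so it flips to ∀r.

universal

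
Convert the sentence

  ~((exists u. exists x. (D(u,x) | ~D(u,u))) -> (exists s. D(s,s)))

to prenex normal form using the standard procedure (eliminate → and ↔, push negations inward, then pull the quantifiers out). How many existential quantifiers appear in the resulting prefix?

2

First replace A → B with ¬A ∨ B.
  ~(~(exists u. exists x. (D(u,x) | ~D(u,u))) | (exists s. D(s,s)))
Drive negations inward (¬∀x A ≡ ∃x ¬A, ¬∃x A ≡ ∀x ¬A, De Morgan for ∧/∨):
  (exists u. exists x. (D(u,x) | ~D(u,u))) & (forall s. ~D(s,s))
All bound variables are already distinct, so no renaming is needed.
Pull the quantifiers to the front (each side's bound variable is not free in the other side):
  exists u. exists x. forall s. ((D(u,x) | ~D(u,u)) & ~D(s,s))
The prefix is exists u exists x forall s: 1 universal, 2 existential.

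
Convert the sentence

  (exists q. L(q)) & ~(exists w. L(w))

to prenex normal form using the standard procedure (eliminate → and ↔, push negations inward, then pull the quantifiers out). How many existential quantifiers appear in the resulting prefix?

Move each ¬ inward, flipping quantifiers it crosses:
  (exists q. L(q)) & (forall w. ~L(w))
Finally move all quantifiers to the prefix:
  exists q. forall w. (L(q) & ~L(w))
The prefix is exists q forall w: 1 universal, 1 existential.

1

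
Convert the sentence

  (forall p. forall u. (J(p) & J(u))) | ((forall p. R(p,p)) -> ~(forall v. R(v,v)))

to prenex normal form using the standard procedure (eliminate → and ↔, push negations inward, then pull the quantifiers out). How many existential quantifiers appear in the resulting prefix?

Rewrite implications/biconditionals: A → B as ¬A ∨ B.
  (forall p. forall u. (J(p) & J(u))) | ~(forall p. R(p,p)) | ~(forall v. R(v,v))
Move each ¬ inward, flipping quantifiers it crosses:
  (forall p. forall u. (J(p) & J(u))) | (exists p. ~R(p,p)) | (exists v. ~R(v,v))
Give each quantifier a distinct variable: p↦w.
  (forall p. forall u. (J(p) & J(u))) | (exists w. ~R(w,w)) | (exists v. ~R(v,v))
Pull the quantifiers to the front (each side's bound variable is not free in the other side):
  forall p. forall u. exists w. exists v. (J(p) & J(u) | ~R(w,w) | ~R(v,v))
The prefix is forall p forall u exists w exists v: 2 universal, 2 existential.

2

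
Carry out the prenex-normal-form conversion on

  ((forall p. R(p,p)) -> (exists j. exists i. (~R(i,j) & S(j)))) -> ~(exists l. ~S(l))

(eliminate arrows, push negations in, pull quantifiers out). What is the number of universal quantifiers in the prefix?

4

Rewrite implications/biconditionals: A → B as ¬A ∨ B.
  ~(~(forall p. R(p,p)) | (exists j. exists i. (~R(i,j) & S(j)))) | ~(exists l. ~S(l))
Push ¬ through the quantifiers and connectives to reach negation normal form:
  (forall p. R(p,p)) & (forall j. forall i. (R(i,j) | ~S(j))) | (forall l. S(l))
Pull the quantifiers to the front (each side's bound variable is not free in the other side):
  forall p. forall j. forall i. forall l. (R(p,p) & (R(i,j) | ~S(j)) | S(l))
The prefix is forall p forall j forall i forall l: 4 universal, 0 existential.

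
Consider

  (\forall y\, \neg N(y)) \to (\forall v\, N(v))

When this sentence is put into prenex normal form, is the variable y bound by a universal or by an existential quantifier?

existential

First replace A → B with ¬A ∨ B.
  \neg (\forall y\, \neg N(y)) \lor (\forall v\, N(v))
Push ¬ through the quantifiers and connectives to reach negation normal form:
  (\exists y\, N(y)) \lor (\forall v\, N(v))
All bound variables are already distinct, so no renaming is needed.
Finally move all quantifiers to the prefix:
  \exists y\, \forall v\, (N(y) \lor N(v))
The quantifier \forall y sits under an odd number of negations (counting the antecedent side of each →), so it flips to \exists y.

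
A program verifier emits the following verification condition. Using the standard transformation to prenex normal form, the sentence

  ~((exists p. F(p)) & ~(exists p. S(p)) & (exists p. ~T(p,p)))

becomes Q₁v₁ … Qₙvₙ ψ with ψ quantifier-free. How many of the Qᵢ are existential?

1

Push ¬ through the quantifiers and connectives to reach negation normal form:
  (forall p. ~F(p)) | (exists p. S(p)) | (forall p. T(p,p))
Rename bound variables to avoid capture: p↦s, p↦c.
  (forall p. ~F(p)) | (exists s. S(s)) | (forall c. T(c,c))
Extract every quantifier outward, since the variables are now distinct and don't occur free across branches:
  forall p. exists s. forall c. (~F(p) | S(s) | T(c,c))
The prefix is forall p exists s forall c: 2 universal, 1 existential.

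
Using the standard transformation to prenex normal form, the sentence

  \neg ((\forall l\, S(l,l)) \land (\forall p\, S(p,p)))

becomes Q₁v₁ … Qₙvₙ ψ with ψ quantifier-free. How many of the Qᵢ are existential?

Push ¬ through the quantifiers and connectives to reach negation normal form:
  (\exists l\, \neg S(l,l)) \lor (\exists p\, \neg S(p,p))
All bound variables are already distinct, so no renaming is needed.
Finally move all quantifiers to the prefix:
  \exists l\, \exists p\, (\neg S(l,l) \lor \neg S(p,p))
The prefix is \exists l \exists p: 0 universal, 2 existential.

2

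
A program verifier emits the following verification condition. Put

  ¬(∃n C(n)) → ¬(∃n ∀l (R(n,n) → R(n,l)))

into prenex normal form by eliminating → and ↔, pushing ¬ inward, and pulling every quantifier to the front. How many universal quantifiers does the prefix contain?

1

Eliminate → and ↔ using ¬ and ∨.
  ¬¬(∃n C(n)) ∨ ¬(∃n ∀l (¬R(n,n) ∨ R(n,l)))
Move each ¬ inward, flipping quantifiers it crosses:
  (∃n C(n)) ∨ (∀n ∃l (R(n,n) ∧ ¬R(n,l)))
Give each quantifier a distinct variable: n↦v.
  (∃n C(n)) ∨ (∀v ∃l (R(v,v) ∧ ¬R(v,l)))
Pull the quantifiers to the front (each side's bound variable is not free in the other side):
  ∃n ∀v ∃l (C(n) ∨ R(v,v) ∧ ¬R(v,l))
The prefix is ∃n ∀v ∃l: 1 universal, 2 existential.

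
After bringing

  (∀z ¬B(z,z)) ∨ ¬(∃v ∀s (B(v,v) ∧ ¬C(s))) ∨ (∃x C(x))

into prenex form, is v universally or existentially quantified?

universal

Push ¬ through the quantifiers and connectives to reach negation normal form:
  (∀z ¬B(z,z)) ∨ (∀v ∃s (¬B(v,v) ∨ C(s))) ∨ (∃x C(x))
All bound variables are already distinct, so no renaming is needed.
Pull the quantifiers to the front (each side's bound variable is not free in the other side):
  ∀z ∀v ∃s ∃x (¬B(z,z) ∨ ¬B(v,v) ∨ C(s) ∨ C(x))
The quantifier ∃v sits under an odd number of negations, so it flips to ∀v.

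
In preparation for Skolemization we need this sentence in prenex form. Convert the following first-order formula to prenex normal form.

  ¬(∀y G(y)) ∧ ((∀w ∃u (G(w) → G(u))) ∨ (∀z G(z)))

Eliminate → and ↔ using ¬ and ∨.
  ¬(∀y G(y)) ∧ ((∀w ∃u (¬G(w) ∨ G(u))) ∨ (∀z G(z)))
Drive negations inward (¬∀x A ≡ ∃x ¬A, ¬∃x A ≡ ∀x ¬A, De Morgan for ∧/∨):
  (∃y ¬G(y)) ∧ ((∀w ∃u (¬G(w) ∨ G(u))) ∨ (∀z G(z)))
All bound variables are already distinct, so no renaming is needed.
Extract every quantifier outward, since the variables are now distinct and don't occur free across branches:
  ∃y ∀w ∃u ∀z (¬G(y) ∧ (¬G(w) ∨ G(u) ∨ G(z)))

∃y ∀w ∃u ∀z (¬G(y) ∧ (¬G(w) ∨ G(u) ∨ G(z)))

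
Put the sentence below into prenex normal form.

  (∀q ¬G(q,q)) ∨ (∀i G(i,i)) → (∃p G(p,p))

Rewrite implications/biconditionals: A → B as ¬A ∨ B.
  ¬((∀q ¬G(q,q)) ∨ (∀i G(i,i))) ∨ (∃p G(p,p))
Drive negations inward (¬∀x A ≡ ∃x ¬A, ¬∃x A ≡ ∀x ¬A, De Morgan for ∧/∨):
  (∃q G(q,q)) ∧ (∃i ¬G(i,i)) ∨ (∃p G(p,p))
All bound variables are already distinct, so no renaming is needed.
Extract every quantifier outward, since the variables are now distinct and don't occur free across branches:
  ∃q ∃i ∃p (G(q,q) ∧ ¬G(i,i) ∨ G(p,p))

∃q ∃i ∃p (G(q,q) ∧ ¬G(i,i) ∨ G(p,p))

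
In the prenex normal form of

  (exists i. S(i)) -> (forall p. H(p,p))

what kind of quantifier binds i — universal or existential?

universal

First replace A → B with ¬A ∨ B.
  ~(exists i. S(i)) | (forall p. H(p,p))
Drive negations inward (¬∀x A ≡ ∃x ¬A, ¬∃x A ≡ ∀x ¬A, De Morgan for ∧/∨):
  (forall i. ~S(i)) | (forall p. H(p,p))
Extract every quantifier outward, since the variables are now distinct and don't occur free across branches:
  forall i. forall p. (~S(i) | H(p,p))
The quantifier exists i sits under an odd number of negations (counting the antecedent side of each →), so it flips to forall i.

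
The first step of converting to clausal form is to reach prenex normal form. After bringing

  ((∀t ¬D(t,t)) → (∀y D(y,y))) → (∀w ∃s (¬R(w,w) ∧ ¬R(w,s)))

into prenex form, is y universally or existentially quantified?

Rewrite implications/biconditionals: A → B as ¬A ∨ B.
  ¬(¬(∀t ¬D(t,t)) ∨ (∀y D(y,y))) ∨ (∀w ∃s (¬R(w,w) ∧ ¬R(w,s)))
Push ¬ through the quantifiers and connectives to reach negation normal form:
  (∀t ¬D(t,t)) ∧ (∃y ¬D(y,y)) ∨ (∀w ∃s (¬R(w,w) ∧ ¬R(w,s)))
Extract every quantifier outward, since the variables are now distinct and don't occur free across branches:
  ∀t ∃y ∀w ∃s (¬D(t,t) ∧ ¬D(y,y) ∨ ¬R(w,w) ∧ ¬R(w,s))
The quantifier ∀y sits under an odd number of negations (counting the antecedent side of each →), so it flips to ∃y.

existential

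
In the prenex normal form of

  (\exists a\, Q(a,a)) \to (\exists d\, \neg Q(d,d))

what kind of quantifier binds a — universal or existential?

Rewrite implications/biconditionals: A → B as ¬A ∨ B.
  \neg (\exists a\, Q(a,a)) \lor (\exists d\, \neg Q(d,d))
Push ¬ through the quantifiers and connectives to reach negation normal form:
  (\forall a\, \neg Q(a,a)) \lor (\exists d\, \neg Q(d,d))
Pull the quantifiers to the front (each side's bound variable is not free in the other side):
  \forall a\, \exists d\, (\neg Q(a,a) \lor \neg Q(d,d))
The quantifier \exists a sits under an odd number of negations (counting the antecedent side of each →), so it flips to \forall a.

universal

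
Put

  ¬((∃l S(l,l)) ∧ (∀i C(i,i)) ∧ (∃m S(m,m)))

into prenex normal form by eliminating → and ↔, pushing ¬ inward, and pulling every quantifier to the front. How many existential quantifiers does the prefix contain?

1

Move each ¬ inward, flipping quantifiers it crosses:
  (∀l ¬S(l,l)) ∨ (∃i ¬C(i,i)) ∨ (∀m ¬S(m,m))
All bound variables are already distinct, so no renaming is needed.
Finally move all quantifiers to the prefix:
  ∀l ∃i ∀m (¬S(l,l) ∨ ¬C(i,i) ∨ ¬S(m,m))
The prefix is ∀l ∃i ∀m: 2 universal, 1 existential.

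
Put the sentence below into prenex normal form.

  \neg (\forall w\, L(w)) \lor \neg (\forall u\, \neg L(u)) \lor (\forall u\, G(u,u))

Push ¬ through the quantifiers and connectives to reach negation normal form:
  (\exists w\, \neg L(w)) \lor (\exists u\, L(u)) \lor (\forall u\, G(u,u))
Rename bound variables to avoid capture: u↦v.
  (\exists w\, \neg L(w)) \lor (\exists u\, L(u)) \lor (\forall v\, G(v,v))
Finally move all quantifiers to the prefix:
  \exists w\, \exists u\, \forall v\, (\neg L(w) \lor L(u) \lor G(v,v))

\exists w\, \exists u\, \forall v\, (\neg L(w) \lor L(u) \lor G(v,v))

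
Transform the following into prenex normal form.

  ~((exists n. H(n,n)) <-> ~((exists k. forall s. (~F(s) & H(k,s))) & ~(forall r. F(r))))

exists n. exists k. forall s. exists r. forall a. exists w1. forall q. forall c. (H(n,n) & ~F(s) & H(k,s) & ~F(r) | (F(w1) | ~H(a,w1) | F(q)) & ~H(c,c))

Rewrite implications/biconditionals: A → B as ¬A ∨ B; A ↔ B as (¬A ∨ B) ∧ (¬B ∨ A).
  ~((~(exists n. H(n,n)) | ~((exists k. forall s. (~F(s) & H(k,s))) & ~(forall r. F(r)))) & (~~((exists k. forall s. (~F(s) & H(k,s))) & ~(forall r. F(r))) | (exists n. H(n,n))))
Drive negations inward (¬∀x A ≡ ∃x ¬A, ¬∃x A ≡ ∀x ¬A, De Morgan for ∧/∨):
  (exists n. H(n,n)) & (exists k. forall s. (~F(s) & H(k,s))) & (exists r. ~F(r)) | ((forall k. exists s. (F(s) | ~H(k,s))) | (forall r. F(r))) & (forall n. ~H(n,n))
Give each quantifier a distinct variable: k↦a, s↦w1, r↦q, n↦c.
  (exists n. H(n,n)) & (exists k. forall s. (~F(s) & H(k,s))) & (exists r. ~F(r)) | ((forall a. exists w1. (F(w1) | ~H(a,w1))) | (forall q. F(q))) & (forall c. ~H(c,c))
Pull the quantifiers to the front (each side's bound variable is not free in the other side):
  exists n. exists k. forall s. exists r. forall a. exists w1. forall q. forall c. (H(n,n) & ~F(s) & H(k,s) & ~F(r) | (F(w1) | ~H(a,w1) | F(q)) & ~H(c,c))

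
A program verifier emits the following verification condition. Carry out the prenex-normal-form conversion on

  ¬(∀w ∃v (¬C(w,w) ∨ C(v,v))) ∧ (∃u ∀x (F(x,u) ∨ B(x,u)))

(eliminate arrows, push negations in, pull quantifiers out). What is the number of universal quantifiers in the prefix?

2

Push ¬ through the quantifiers and connectives to reach negation normal form:
  (∃w ∀v (C(w,w) ∧ ¬C(v,v))) ∧ (∃u ∀x (F(x,u) ∨ B(x,u)))
All bound variables are already distinct, so no renaming is needed.
Extract every quantifier outward, since the variables are now distinct and don't occur free across branches:
  ∃w ∀v ∃u ∀x (C(w,w) ∧ ¬C(v,v) ∧ (F(x,u) ∨ B(x,u)))
The prefix is ∃w ∀v ∃u ∀x: 2 universal, 2 existential.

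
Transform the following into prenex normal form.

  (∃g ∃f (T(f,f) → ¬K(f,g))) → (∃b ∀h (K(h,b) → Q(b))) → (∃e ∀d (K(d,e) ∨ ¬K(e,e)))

Eliminate → and ↔ using ¬ and ∨.
  ¬(∃g ∃f (¬T(f,f) ∨ ¬K(f,g))) ∨ ¬(∃b ∀h (¬K(h,b) ∨ Q(b))) ∨ (∃e ∀d (K(d,e) ∨ ¬K(e,e)))
Drive negations inward (¬∀x A ≡ ∃x ¬A, ¬∃x A ≡ ∀x ¬A, De Morgan for ∧/∨):
  (∀g ∀f (T(f,f) ∧ K(f,g))) ∨ (∀b ∃h (K(h,b) ∧ ¬Q(b))) ∨ (∃e ∀d (K(d,e) ∨ ¬K(e,e)))
All bound variables are already distinct, so no renaming is needed.
Finally move all quantifiers to the prefix:
  ∀g ∀f ∀b ∃h ∃e ∀d (T(f,f) ∧ K(f,g) ∨ K(h,b) ∧ ¬Q(b) ∨ K(d,e) ∨ ¬K(e,e))

∀g ∀f ∀b ∃h ∃e ∀d (T(f,f) ∧ K(f,g) ∨ K(h,b) ∧ ¬Q(b) ∨ K(d,e) ∨ ¬K(e,e))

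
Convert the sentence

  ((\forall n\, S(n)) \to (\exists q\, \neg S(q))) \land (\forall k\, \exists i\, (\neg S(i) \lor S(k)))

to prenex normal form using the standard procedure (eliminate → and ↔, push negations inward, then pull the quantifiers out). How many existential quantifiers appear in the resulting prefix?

Rewrite implications/biconditionals: A → B as ¬A ∨ B.
  (\neg (\forall n\, S(n)) \lor (\exists q\, \neg S(q))) \land (\forall k\, \exists i\, (\neg S(i) \lor S(k)))
Move each ¬ inward, flipping quantifiers it crosses:
  ((\exists n\, \neg S(n)) \lor (\exists q\, \neg S(q))) \land (\forall k\, \exists i\, (\neg S(i) \lor S(k)))
All bound variables are already distinct, so no renaming is needed.
Pull the quantifiers to the front (each side's bound variable is not free in the other side):
  \exists n\, \exists q\, \forall k\, \exists i\, ((\neg S(n) \lor \neg S(q)) \land (\neg S(i) \lor S(k)))
The prefix is \exists n \exists q \forall k \exists i: 1 universal, 3 existential.

3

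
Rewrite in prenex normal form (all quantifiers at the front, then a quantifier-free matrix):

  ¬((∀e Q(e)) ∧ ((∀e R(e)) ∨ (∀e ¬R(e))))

Push ¬ through the quantifiers and connectives to reach negation normal form:
  (∃e ¬Q(e)) ∨ (∃e ¬R(e)) ∧ (∃e R(e))
Rename bound variables to avoid capture: e↦w, e↦y.
  (∃e ¬Q(e)) ∨ (∃w ¬R(w)) ∧ (∃y R(y))
Finally move all quantifiers to the prefix:
  ∃e ∃w ∃y (¬Q(e) ∨ ¬R(w) ∧ R(y))

∃e ∃w ∃y (¬Q(e) ∨ ¬R(w) ∧ R(y))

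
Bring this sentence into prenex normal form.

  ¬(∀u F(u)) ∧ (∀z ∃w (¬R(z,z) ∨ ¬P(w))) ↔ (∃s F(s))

Eliminate → and ↔ using ¬ and ∨; A ↔ B as (¬A ∨ B) ∧ (¬B ∨ A).
  (¬(¬(∀u F(u)) ∧ (∀z ∃w (¬R(z,z) ∨ ¬P(w)))) ∨ (∃s F(s))) ∧ (¬(∃s F(s)) ∨ ¬(∀u F(u)) ∧ (∀z ∃w (¬R(z,z) ∨ ¬P(w))))
Push ¬ through the quantifiers and connectives to reach negation normal form:
  ((∀u F(u)) ∨ (∃z ∀w (R(z,z) ∧ P(w))) ∨ (∃s F(s))) ∧ ((∀s ¬F(s)) ∨ (∃u ¬F(u)) ∧ (∀z ∃w (¬R(z,z) ∨ ¬P(w))))
Standardize variables apart so no two quantifiers bind the same name: s↦p, u↦r, z↦w1, w↦b.
  ((∀u F(u)) ∨ (∃z ∀w (R(z,z) ∧ P(w))) ∨ (∃s F(s))) ∧ ((∀p ¬F(p)) ∨ (∃r ¬F(r)) ∧ (∀w1 ∃b (¬R(w1,w1) ∨ ¬P(b))))
Pull the quantifiers to the front (each side's bound variable is not free in the other side):
  ∀u ∃z ∀w ∃s ∀p ∃r ∀w1 ∃b ((F(u) ∨ R(z,z) ∧ P(w) ∨ F(s)) ∧ (¬F(p) ∨ ¬F(r) ∧ (¬R(w1,w1) ∨ ¬P(b))))

∀u ∃z ∀w ∃s ∀p ∃r ∀w1 ∃b ((F(u) ∨ R(z,z) ∧ P(w) ∨ F(s)) ∧ (¬F(p) ∨ ¬F(r) ∧ (¬R(w1,w1) ∨ ¬P(b))))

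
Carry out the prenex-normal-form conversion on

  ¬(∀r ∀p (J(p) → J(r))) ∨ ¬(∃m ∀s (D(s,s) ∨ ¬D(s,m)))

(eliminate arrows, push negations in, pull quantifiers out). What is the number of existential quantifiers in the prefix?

First replace A → B with ¬A ∨ B.
  ¬(∀r ∀p (¬J(p) ∨ J(r))) ∨ ¬(∃m ∀s (D(s,s) ∨ ¬D(s,m)))
Drive negations inward (¬∀x A ≡ ∃x ¬A, ¬∃x A ≡ ∀x ¬A, De Morgan for ∧/∨):
  (∃r ∃p (J(p) ∧ ¬J(r))) ∨ (∀m ∃s (¬D(s,s) ∧ D(s,m)))
All bound variables are already distinct, so no renaming is needed.
Pull the quantifiers to the front (each side's bound variable is not free in the other side):
  ∃r ∃p ∀m ∃s (J(p) ∧ ¬J(r) ∨ ¬D(s,s) ∧ D(s,m))
The prefix is ∃r ∃p ∀m ∃s: 1 universal, 3 existential.

3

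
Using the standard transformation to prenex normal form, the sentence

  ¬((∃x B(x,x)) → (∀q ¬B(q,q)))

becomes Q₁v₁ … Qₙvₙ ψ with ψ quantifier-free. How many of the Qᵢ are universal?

Eliminate → and ↔ using ¬ and ∨.
  ¬(¬(∃x B(x,x)) ∨ (∀q ¬B(q,q)))
Move each ¬ inward, flipping quantifiers it crosses:
  (∃x B(x,x)) ∧ (∃q B(q,q))
All bound variables are already distinct, so no renaming is needed.
Extract every quantifier outward, since the variables are now distinct and don't occur free across branches:
  ∃x ∃q (B(x,x) ∧ B(q,q))
The prefix is ∃x ∃q: 0 universal, 2 existential.

0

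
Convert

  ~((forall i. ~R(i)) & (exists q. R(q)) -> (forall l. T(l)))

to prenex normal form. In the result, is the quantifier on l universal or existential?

Eliminate → and ↔ using ¬ and ∨.
  ~(~((forall i. ~R(i)) & (exists q. R(q))) | (forall l. T(l)))
Drive negations inward (¬∀x A ≡ ∃x ¬A, ¬∃x A ≡ ∀x ¬A, De Morgan for ∧/∨):
  (forall i. ~R(i)) & (exists q. R(q)) & (exists l. ~T(l))
Pull the quantifiers to the front (each side's bound variable is not free in the other side):
  forall i. exists q. exists l. (~R(i) & R(q) & ~T(l))
The quantifier forall l sits under an odd number of negations (counting the antecedent side of each →), so it flips to exists l.

existential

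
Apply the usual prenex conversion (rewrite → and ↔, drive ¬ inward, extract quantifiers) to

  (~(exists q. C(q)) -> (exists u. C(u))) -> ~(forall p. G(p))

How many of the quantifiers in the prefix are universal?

2

Eliminate → and ↔ using ¬ and ∨.
  ~(~~(exists q. C(q)) | (exists u. C(u))) | ~(forall p. G(p))
Push ¬ through the quantifiers and connectives to reach negation normal form:
  (forall q. ~C(q)) & (forall u. ~C(u)) | (exists p. ~G(p))
All bound variables are already distinct, so no renaming is needed.
Finally move all quantifiers to the prefix:
  forall q. forall u. exists p. (~C(q) & ~C(u) | ~G(p))
The prefix is forall q forall u exists p: 2 universal, 1 existential.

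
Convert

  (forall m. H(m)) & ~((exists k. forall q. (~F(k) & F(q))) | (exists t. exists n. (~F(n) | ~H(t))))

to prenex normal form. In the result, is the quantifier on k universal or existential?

Drive negations inward (¬∀x A ≡ ∃x ¬A, ¬∃x A ≡ ∀x ¬A, De Morgan for ∧/∨):
  (forall m. H(m)) & (forall k. exists q. (F(k) | ~F(q))) & (forall t. forall n. (F(n) & H(t)))
All bound variables are already distinct, so no renaming is needed.
Finally move all quantifiers to the prefix:
  forall m. forall k. exists q. forall t. forall n. (H(m) & (F(k) | ~F(q)) & F(n) & H(t))
The quantifier exists k sits under an odd number of negations, so it flips to forall k.

universal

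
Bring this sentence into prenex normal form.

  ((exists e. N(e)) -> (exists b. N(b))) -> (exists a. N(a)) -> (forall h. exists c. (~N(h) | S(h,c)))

exists e. forall b. forall a. forall h. exists c. (N(e) & ~N(b) | ~N(a) | ~N(h) | S(h,c))

First replace A → B with ¬A ∨ B.
  ~(~(exists e. N(e)) | (exists b. N(b))) | ~(exists a. N(a)) | (forall h. exists c. (~N(h) | S(h,c)))
Move each ¬ inward, flipping quantifiers it crosses:
  (exists e. N(e)) & (forall b. ~N(b)) | (forall a. ~N(a)) | (forall h. exists c. (~N(h) | S(h,c)))
All bound variables are already distinct, so no renaming is needed.
Finally move all quantifiers to the prefix:
  exists e. forall b. forall a. forall h. exists c. (N(e) & ~N(b) | ~N(a) | ~N(h) | S(h,c))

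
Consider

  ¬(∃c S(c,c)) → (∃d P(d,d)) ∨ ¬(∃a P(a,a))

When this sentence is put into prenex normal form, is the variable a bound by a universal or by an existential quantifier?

Eliminate → and ↔ using ¬ and ∨.
  ¬¬(∃c S(c,c)) ∨ (∃d P(d,d)) ∨ ¬(∃a P(a,a))
Drive negations inward (¬∀x A ≡ ∃x ¬A, ¬∃x A ≡ ∀x ¬A, De Morgan for ∧/∨):
  (∃c S(c,c)) ∨ (∃d P(d,d)) ∨ (∀a ¬P(a,a))
Finally move all quantifiers to the prefix:
  ∃c ∃d ∀a (S(c,c) ∨ P(d,d) ∨ ¬P(a,a))
The quantifier ∃a sits under an odd number of negations (counting the antecedent side of each →), so it flips to ∀a.

universal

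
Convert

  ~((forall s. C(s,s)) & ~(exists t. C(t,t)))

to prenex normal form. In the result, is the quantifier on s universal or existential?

Move each ¬ inward, flipping quantifiers it crosses:
  (exists s. ~C(s,s)) | (exists t. C(t,t))
Extract every quantifier outward, since the variables are now distinct and don't occur free across branches:
  exists s. exists t. (~C(s,s) | C(t,t))
The quantifier forall s sits under an odd number of negations, so it flips to exists s.

existential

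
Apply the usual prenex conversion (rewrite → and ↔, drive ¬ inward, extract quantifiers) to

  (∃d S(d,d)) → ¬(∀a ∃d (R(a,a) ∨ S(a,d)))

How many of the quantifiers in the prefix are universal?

2

First replace A → B with ¬A ∨ B.
  ¬(∃d S(d,d)) ∨ ¬(∀a ∃d (R(a,a) ∨ S(a,d)))
Move each ¬ inward, flipping quantifiers it crosses:
  (∀d ¬S(d,d)) ∨ (∃a ∀d (¬R(a,a) ∧ ¬S(a,d)))
Rename bound variables to avoid capture: d↦z1.
  (∀d ¬S(d,d)) ∨ (∃a ∀z1 (¬R(a,a) ∧ ¬S(a,z1)))
Extract every quantifier outward, since the variables are now distinct and don't occur free across branches:
  ∀d ∃a ∀z1 (¬S(d,d) ∨ ¬R(a,a) ∧ ¬S(a,z1))
The prefix is ∀d ∃a ∀z1: 2 universal, 1 existential.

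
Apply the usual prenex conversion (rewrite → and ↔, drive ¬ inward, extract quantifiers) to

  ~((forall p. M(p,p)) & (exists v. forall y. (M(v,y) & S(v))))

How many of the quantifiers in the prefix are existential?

Move each ¬ inward, flipping quantifiers it crosses:
  (exists p. ~M(p,p)) | (forall v. exists y. (~M(v,y) | ~S(v)))
All bound variables are already distinct, so no renaming is needed.
Extract every quantifier outward, since the variables are now distinct and don't occur free across branches:
  exists p. forall v. exists y. (~M(p,p) | ~M(v,y) | ~S(v))
The prefix is exists p forall v exists y: 1 universal, 2 existential.

2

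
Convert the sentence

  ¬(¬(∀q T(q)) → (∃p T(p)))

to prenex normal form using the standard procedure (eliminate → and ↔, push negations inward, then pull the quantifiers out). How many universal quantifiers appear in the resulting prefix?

1

Eliminate → and ↔ using ¬ and ∨.
  ¬(¬¬(∀q T(q)) ∨ (∃p T(p)))
Push ¬ through the quantifiers and connectives to reach negation normal form:
  (∃q ¬T(q)) ∧ (∀p ¬T(p))
Extract every quantifier outward, since the variables are now distinct and don't occur free across branches:
  ∃q ∀p (¬T(q) ∧ ¬T(p))
The prefix is ∃q ∀p: 1 universal, 1 existential.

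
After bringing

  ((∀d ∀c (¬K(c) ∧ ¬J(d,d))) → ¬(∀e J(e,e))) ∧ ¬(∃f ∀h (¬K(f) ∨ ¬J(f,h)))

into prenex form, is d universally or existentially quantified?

existential

First replace A → B with ¬A ∨ B.
  (¬(∀d ∀c (¬K(c) ∧ ¬J(d,d))) ∨ ¬(∀e J(e,e))) ∧ ¬(∃f ∀h (¬K(f) ∨ ¬J(f,h)))
Drive negations inward (¬∀x A ≡ ∃x ¬A, ¬∃x A ≡ ∀x ¬A, De Morgan for ∧/∨):
  ((∃d ∃c (K(c) ∨ J(d,d))) ∨ (∃e ¬J(e,e))) ∧ (∀f ∃h (K(f) ∧ J(f,h)))
Pull the quantifiers to the front (each side's bound variable is not free in the other side):
  ∃d ∃c ∃e ∀f ∃h ((K(c) ∨ J(d,d) ∨ ¬J(e,e)) ∧ K(f) ∧ J(f,h))
The quantifier ∀d sits under an odd number of negations (counting the antecedent side of each →), so it flips to ∃d.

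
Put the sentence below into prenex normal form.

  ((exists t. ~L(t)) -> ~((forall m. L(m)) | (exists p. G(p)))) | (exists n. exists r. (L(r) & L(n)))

Eliminate → and ↔ using ¬ and ∨.
  ~(exists t. ~L(t)) | ~((forall m. L(m)) | (exists p. G(p))) | (exists n. exists r. (L(r) & L(n)))
Move each ¬ inward, flipping quantifiers it crosses:
  (forall t. L(t)) | (exists m. ~L(m)) & (forall p. ~G(p)) | (exists n. exists r. (L(r) & L(n)))
Extract every quantifier outward, since the variables are now distinct and don't occur free across branches:
  forall t. exists m. forall p. exists n. exists r. (L(t) | ~L(m) & ~G(p) | L(r) & L(n))

forall t. exists m. forall p. exists n. exists r. (L(t) | ~L(m) & ~G(p) | L(r) & L(n))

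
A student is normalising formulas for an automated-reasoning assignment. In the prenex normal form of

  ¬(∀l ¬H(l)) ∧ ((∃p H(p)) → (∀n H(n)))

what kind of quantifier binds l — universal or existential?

Rewrite implications/biconditionals: A → B as ¬A ∨ B.
  ¬(∀l ¬H(l)) ∧ (¬(∃p H(p)) ∨ (∀n H(n)))
Push ¬ through the quantifiers and connectives to reach negation normal form:
  (∃l H(l)) ∧ ((∀p ¬H(p)) ∨ (∀n H(n)))
All bound variables are already distinct, so no renaming is needed.
Finally move all quantifiers to the prefix:
  ∃l ∀p ∀n (H(l) ∧ (¬H(p) ∨ H(n)))
The quantifier ∀l sits under an odd number of negations (counting the antecedent side of each →), so it flips to ∃l.

existential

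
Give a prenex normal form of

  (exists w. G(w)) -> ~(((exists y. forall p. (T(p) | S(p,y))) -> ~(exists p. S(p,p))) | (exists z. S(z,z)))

forall w. exists y. forall p. exists t. forall z. (~G(w) | (T(p) | S(p,y)) & S(t,t) & ~S(z,z))

First replace A → B with ¬A ∨ B.
  ~(exists w. G(w)) | ~(~(exists y. forall p. (T(p) | S(p,y))) | ~(exists p. S(p,p)) | (exists z. S(z,z)))
Move each ¬ inward, flipping quantifiers it crosses:
  (forall w. ~G(w)) | (exists y. forall p. (T(p) | S(p,y))) & (exists p. S(p,p)) & (forall z. ~S(z,z))
Give each quantifier a distinct variable: p↦t.
  (forall w. ~G(w)) | (exists y. forall p. (T(p) | S(p,y))) & (exists t. S(t,t)) & (forall z. ~S(z,z))
Finally move all quantifiers to the prefix:
  forall w. exists y. forall p. exists t. forall z. (~G(w) | (T(p) | S(p,y)) & S(t,t) & ~S(z,z))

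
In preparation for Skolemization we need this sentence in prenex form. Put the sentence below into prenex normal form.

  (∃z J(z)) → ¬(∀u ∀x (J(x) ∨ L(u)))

∀z ∃u ∃x (¬J(z) ∨ ¬J(x) ∧ ¬L(u))

First replace A → B with ¬A ∨ B.
  ¬(∃z J(z)) ∨ ¬(∀u ∀x (J(x) ∨ L(u)))
Move each ¬ inward, flipping quantifiers it crosses:
  (∀z ¬J(z)) ∨ (∃u ∃x (¬J(x) ∧ ¬L(u)))
All bound variables are already distinct, so no renaming is needed.
Pull the quantifiers to the front (each side's bound variable is not free in the other side):
  ∀z ∃u ∃x (¬J(z) ∨ ¬J(x) ∧ ¬L(u))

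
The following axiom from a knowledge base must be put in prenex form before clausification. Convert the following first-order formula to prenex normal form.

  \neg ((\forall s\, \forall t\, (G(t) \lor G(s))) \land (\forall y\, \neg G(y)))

\exists s\, \exists t\, \exists y\, (\neg G(t) \land \neg G(s) \lor G(y))

Drive negations inward (¬∀x A ≡ ∃x ¬A, ¬∃x A ≡ ∀x ¬A, De Morgan for ∧/∨):
  (\exists s\, \exists t\, (\neg G(t) \land \neg G(s))) \lor (\exists y\, G(y))
All bound variables are already distinct, so no renaming is needed.
Finally move all quantifiers to the prefix:
  \exists s\, \exists t\, \exists y\, (\neg G(t) \land \neg G(s) \lor G(y))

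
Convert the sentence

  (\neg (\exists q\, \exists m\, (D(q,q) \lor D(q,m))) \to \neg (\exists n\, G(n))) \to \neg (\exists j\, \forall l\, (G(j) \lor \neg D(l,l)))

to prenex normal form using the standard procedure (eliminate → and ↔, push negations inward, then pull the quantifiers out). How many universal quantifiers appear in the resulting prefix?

Rewrite implications/biconditionals: A → B as ¬A ∨ B.
  \neg (\neg \neg (\exists q\, \exists m\, (D(q,q) \lor D(q,m))) \lor \neg (\exists n\, G(n))) \lor \neg (\exists j\, \forall l\, (G(j) \lor \neg D(l,l)))
Move each ¬ inward, flipping quantifiers it crosses:
  (\forall q\, \forall m\, (\neg D(q,q) \land \neg D(q,m))) \land (\exists n\, G(n)) \lor (\forall j\, \exists l\, (\neg G(j) \land D(l,l)))
Finally move all quantifiers to the prefix:
  \forall q\, \forall m\, \exists n\, \forall j\, \exists l\, (\neg D(q,q) \land \neg D(q,m) \land G(n) \lor \neg G(j) \land D(l,l))
The prefix is \forall q \forall m \exists n \forall j \exists l: 3 universal, 2 existential.

3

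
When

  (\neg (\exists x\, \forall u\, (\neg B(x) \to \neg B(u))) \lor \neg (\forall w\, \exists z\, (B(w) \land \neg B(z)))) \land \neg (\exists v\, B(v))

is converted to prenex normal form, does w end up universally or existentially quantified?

existential

First replace A → B with ¬A ∨ B.
  (\neg (\exists x\, \forall u\, (\neg \neg B(x) \lor \neg B(u))) \lor \neg (\forall w\, \exists z\, (B(w) \land \neg B(z)))) \land \neg (\exists v\, B(v))
Push ¬ through the quantifiers and connectives to reach negation normal form:
  ((\forall x\, \exists u\, (\neg B(x) \land B(u))) \lor (\exists w\, \forall z\, (\neg B(w) \lor B(z)))) \land (\forall v\, \neg B(v))
All bound variables are already distinct, so no renaming is needed.
Pull the quantifiers to the front (each side's bound variable is not free in the other side):
  \forall x\, \exists u\, \exists w\, \forall z\, \forall v\, ((\neg B(x) \land B(u) \lor \neg B(w) \lor B(z)) \land \neg B(v))
The quantifier \forall w sits under an odd number of negations (counting the antecedent side of each →), so it flips to \exists w.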